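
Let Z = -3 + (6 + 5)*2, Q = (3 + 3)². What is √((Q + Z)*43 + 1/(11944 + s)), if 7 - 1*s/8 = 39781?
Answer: √55452058847678/153124 ≈ 48.631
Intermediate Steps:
s = -318192 (s = 56 - 8*39781 = 56 - 318248 = -318192)
Q = 36 (Q = 6² = 36)
Z = 19 (Z = -3 + 11*2 = -3 + 22 = 19)
√((Q + Z)*43 + 1/(11944 + s)) = √((36 + 19)*43 + 1/(11944 - 318192)) = √(55*43 + 1/(-306248)) = √(2365 - 1/306248) = √(724276519/306248) = √55452058847678/153124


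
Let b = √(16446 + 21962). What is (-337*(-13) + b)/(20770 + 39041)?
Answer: 4381/59811 + 2*√9602/59811 ≈ 0.076524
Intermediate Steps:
b = 2*√9602 (b = √38408 = 2*√9602 ≈ 195.98)
(-337*(-13) + b)/(20770 + 39041) = (-337*(-13) + 2*√9602)/(20770 + 39041) = (4381 + 2*√9602)/59811 = (4381 + 2*√9602)*(1/59811) = 4381/59811 + 2*√9602/59811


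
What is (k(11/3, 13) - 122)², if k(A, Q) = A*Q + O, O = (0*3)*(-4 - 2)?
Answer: 49729/9 ≈ 5525.4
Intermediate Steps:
O = 0 (O = 0*(-6) = 0)
k(A, Q) = A*Q (k(A, Q) = A*Q + 0 = A*Q)
(k(11/3, 13) - 122)² = ((11/3)*13 - 122)² = (143/3 - 122)² = (-223/3)² = 49729/9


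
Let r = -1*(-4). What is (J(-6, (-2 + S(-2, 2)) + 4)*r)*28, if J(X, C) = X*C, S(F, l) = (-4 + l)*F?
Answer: -4032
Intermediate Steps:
S(F, l) = F*(-4 + l)
r = 4
J(X, C) = C*X
(J(-6, (-2 + S(-2, 2)) + 4)*r)*28 = ((((-2 - 2*(-4 + 2)) + 4)*(-6))*4)*28 = ((((-2 - 2*(-2)) + 4)*(-6))*4)*28 = ((((-2 + 4) + 4)*(-6))*4)*28 = (((2 + 4)*(-6))*4)*28 = ((6*(-6))*4)*28 = -36*4*28 = -144*28 = -4032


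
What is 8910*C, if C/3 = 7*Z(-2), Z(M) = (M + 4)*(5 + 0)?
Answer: 1871100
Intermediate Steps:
Z(M) = 20 + 5*M (Z(M) = (4 + M)*5 = 20 + 5*M)
C = 210 (C = 3*(7*(20 + 5*(-2))) = 3*(7*(20 - 10)) = 3*(7*10) = 3*70 = 210)
8910*C = 8910*210 = 1871100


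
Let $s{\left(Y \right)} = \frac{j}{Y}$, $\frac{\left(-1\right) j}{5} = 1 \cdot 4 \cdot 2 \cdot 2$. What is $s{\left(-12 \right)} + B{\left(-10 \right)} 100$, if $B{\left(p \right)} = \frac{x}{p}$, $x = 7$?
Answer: $- \frac{190}{3} \approx -63.333$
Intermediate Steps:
$B{\left(p \right)} = \frac{7}{p}$
$j = -80$ ($j = - 5 \cdot 1 \cdot 4 \cdot 2 \cdot 2 = - 5 \cdot 4 \cdot 2 \cdot 2 = - 5 \cdot 8 \cdot 2 = \left(-5\right) 16 = -80$)
$s{\left(Y \right)} = - \frac{80}{Y}$
$s{\left(-12 \right)} + B{\left(-10 \right)} 100 = - \frac{80}{-12} + \frac{7}{-10} \cdot 100 = \left(-80\right) \left(- \frac{1}{12}\right) + 7 \left(- \frac{1}{10}\right) 100 = \frac{20}{3} - 70 = - \frac{190}{3}$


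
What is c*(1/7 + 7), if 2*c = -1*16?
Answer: -400/7 ≈ -57.143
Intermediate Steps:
c = -8 (c = (-1*16)/2 = (½)*(-16) = -8)
c*(1/7 + 7) = -8*(1/7 + 7) = -8*(⅐ + 7) = -8*50/7 = -400/7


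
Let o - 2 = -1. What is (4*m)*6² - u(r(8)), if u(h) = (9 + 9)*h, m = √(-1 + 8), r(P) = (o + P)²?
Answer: -1458 + 144*√7 ≈ -1077.0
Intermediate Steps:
o = 1 (o = 2 - 1 = 1)
r(P) = (1 + P)²
m = √7 ≈ 2.6458
u(h) = 18*h
(4*m)*6² - u(r(8)) = (4*√7)*6² - 18*(1 + 8)² = (4*√7)*36 - 18*9² = 144*√7 - 18*81 = 144*√7 - 1*1458 = 144*√7 - 1458 = -1458 + 144*√7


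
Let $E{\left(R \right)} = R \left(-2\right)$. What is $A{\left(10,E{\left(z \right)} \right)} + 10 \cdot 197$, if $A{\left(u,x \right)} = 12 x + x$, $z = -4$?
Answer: $2074$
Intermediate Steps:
$E{\left(R \right)} = - 2 R$
$A{\left(u,x \right)} = 13 x$
$A{\left(10,E{\left(z \right)} \right)} + 10 \cdot 197 = 13 \left(\left(-2\right) \left(-4\right)\right) + 10 \cdot 197 = 13 \cdot 8 + 1970 = 104 + 1970 = 2074$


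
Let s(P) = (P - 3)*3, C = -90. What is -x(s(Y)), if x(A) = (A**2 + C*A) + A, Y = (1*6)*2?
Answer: 1674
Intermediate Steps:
Y = 12 (Y = 6*2 = 12)
s(P) = -9 + 3*P (s(P) = (-3 + P)*3 = -9 + 3*P)
x(A) = A**2 - 89*A (x(A) = (A**2 - 90*A) + A = A**2 - 89*A)
-x(s(Y)) = -(-9 + 3*12)*(-89 + (-9 + 3*12)) = -(-9 + 36)*(-89 + (-9 + 36)) = -27*(-89 + 27) = -27*(-62) = -1*(-1674) = 1674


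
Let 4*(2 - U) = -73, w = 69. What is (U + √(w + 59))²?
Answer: 8609/16 + 324*√2 ≈ 996.27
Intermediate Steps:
U = 81/4 (U = 2 - ¼*(-73) = 2 + 73/4 = 81/4 ≈ 20.250)
(U + √(w + 59))² = (81/4 + √(69 + 59))² = (81/4 + √128)² = (81/4 + 8*√2)²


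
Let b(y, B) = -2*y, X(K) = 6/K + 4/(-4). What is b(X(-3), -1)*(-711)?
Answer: -4266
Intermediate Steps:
X(K) = -1 + 6/K (X(K) = 6/K + 4*(-1/4) = 6/K - 1 = -1 + 6/K)
b(X(-3), -1)*(-711) = -2*(6 - 1*(-3))/(-3)*(-711) = -(-2)*(6 + 3)/3*(-711) = -(-2)*9/3*(-711) = -2*(-3)*(-711) = 6*(-711) = -4266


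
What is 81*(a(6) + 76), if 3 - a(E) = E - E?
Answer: 6399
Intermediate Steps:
a(E) = 3 (a(E) = 3 - (E - E) = 3 - 1*0 = 3 + 0 = 3)
81*(a(6) + 76) = 81*(3 + 76) = 81*79 = 6399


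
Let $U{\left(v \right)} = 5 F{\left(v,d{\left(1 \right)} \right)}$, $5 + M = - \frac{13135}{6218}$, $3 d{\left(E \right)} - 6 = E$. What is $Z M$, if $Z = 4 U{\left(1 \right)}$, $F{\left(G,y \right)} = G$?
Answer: $- \frac{442250}{3109} \approx -142.25$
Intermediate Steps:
$d{\left(E \right)} = 2 + \frac{E}{3}$
$M = - \frac{44225}{6218}$ ($M = -5 - \frac{13135}{6218} = - \frac{44225}{6218} \approx -7.1124$)
$U{\left(v \right)} = 5 v$
$Z = 20$ ($Z = 4 \cdot 5 \cdot 1 = 4 \cdot 5 = 20$)
$Z M = 20 \left(- \frac{44225}{6218}\right) = - \frac{442250}{3109}$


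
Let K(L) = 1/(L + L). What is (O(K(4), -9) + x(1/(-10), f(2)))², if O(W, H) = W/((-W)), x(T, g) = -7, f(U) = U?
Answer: 64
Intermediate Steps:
K(L) = 1/(2*L)
O(W, H) = -1 (O(W, H) = W*(-1/W) = -1)
(O(K(4), -9) + x(1/(-10), f(2)))² = (-1 - 7)² = (-8)² = 64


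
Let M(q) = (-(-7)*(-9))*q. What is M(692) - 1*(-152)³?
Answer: 3468212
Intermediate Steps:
M(q) = -63*q (M(q) = (-7*9)*q = -63*q)
M(692) - 1*(-152)³ = -63*692 - 1*(-152)³ = -43596 - 1*(-3511808) = -43596 + 3511808 = 3468212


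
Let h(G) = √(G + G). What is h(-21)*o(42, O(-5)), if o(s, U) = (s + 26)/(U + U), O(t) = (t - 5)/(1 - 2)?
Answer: 17*I*√42/5 ≈ 22.035*I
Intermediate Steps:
O(t) = 5 - t (O(t) = (-5 + t)/(-1) = (-5 + t)*(-1) = 5 - t)
o(s, U) = (26 + s)/(2*U) (o(s, U) = (26 + s)/((2*U)) = (26 + s)*(1/(2*U)) = (26 + s)/(2*U))
h(G) = √2*√G (h(G) = √(2*G) = √2*√G)
h(-21)*o(42, O(-5)) = (√2*√(-21))*((26 + 42)/(2*(5 - 1*(-5)))) = (√2*(I*√21))*((½)*68/(5 + 5)) = (I*√42)*((½)*68/10) = (I*√42)*((½)*(⅒)*68) = (I*√42)*(17/5) = 17*I*√42/5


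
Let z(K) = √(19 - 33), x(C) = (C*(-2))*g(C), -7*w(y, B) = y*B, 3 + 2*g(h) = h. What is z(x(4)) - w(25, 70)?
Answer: 250 + I*√14 ≈ 250.0 + 3.7417*I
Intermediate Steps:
g(h) = -3/2 + h/2
w(y, B) = -B*y/7 (w(y, B) = -y*B/7 = -B*y/7)
x(C) = -2*C*(-3/2 + C/2) (x(C) = (C*(-2))*(-3/2 + C/2) = (-2*C)*(-3/2 + C/2) = -2*C*(-3/2 + C/2))
z(K) = I*√14 (z(K) = √(-14) = I*√14)
z(x(4)) - w(25, 70) = I*√14 - (-1)*70*25/7 = I*√14 - 1*(-250) = I*√14 + 250 = 250 + I*√14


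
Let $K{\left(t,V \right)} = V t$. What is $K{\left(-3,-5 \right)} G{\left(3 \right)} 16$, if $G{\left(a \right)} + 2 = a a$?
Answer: $1680$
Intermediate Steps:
$G{\left(a \right)} = -2 + a^{2}$ ($G{\left(a \right)} = -2 + a a = -2 + a^{2}$)
$K{\left(-3,-5 \right)} G{\left(3 \right)} 16 = \left(-5\right) \left(-3\right) \left(-2 + 3^{2}\right) 16 = 15 \left(-2 + 9\right) 16 = 15 \cdot 7 \cdot 16 = 105 \cdot 16 = 1680$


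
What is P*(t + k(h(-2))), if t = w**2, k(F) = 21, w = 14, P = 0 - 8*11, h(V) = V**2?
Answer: -19096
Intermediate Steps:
P = -88 (P = 0 - 88 = -88)
t = 196 (t = 14**2 = 196)
P*(t + k(h(-2))) = -88*(196 + 21) = -88*217 = -19096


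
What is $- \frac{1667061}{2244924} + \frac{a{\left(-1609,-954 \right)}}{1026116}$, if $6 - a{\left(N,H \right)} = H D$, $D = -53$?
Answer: $- \frac{4606293795}{5817051604} \approx -0.79186$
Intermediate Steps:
$a{\left(N,H \right)} = 6 + 53 H$ ($a{\left(N,H \right)} = 6 - H \left(-53\right) = 6 - - 53 H = 6 + 53 H$)
$- \frac{1667061}{2244924} + \frac{a{\left(-1609,-954 \right)}}{1026116} = - \frac{1667061}{2244924} + \frac{6 + 53 \left(-954\right)}{1026116} = \left(-1667061\right) \frac{1}{2244924} + \left(6 - 50562\right) \frac{1}{1026116} = - \frac{16839}{22676} - \frac{12639}{256529} = - \frac{4606293795}{5817051604}$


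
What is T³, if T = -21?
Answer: -9261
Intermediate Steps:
T³ = (-21)³ = -9261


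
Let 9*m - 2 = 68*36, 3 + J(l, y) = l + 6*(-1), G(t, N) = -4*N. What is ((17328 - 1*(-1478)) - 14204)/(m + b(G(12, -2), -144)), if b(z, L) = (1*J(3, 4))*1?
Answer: 20709/1198 ≈ 17.286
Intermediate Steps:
J(l, y) = -9 + l (J(l, y) = -3 + (l + 6*(-1)) = -3 + (l - 6) = -3 + (-6 + l) = -9 + l)
b(z, L) = -6 (b(z, L) = (1*(-9 + 3))*1 = (1*(-6))*1 = -6*1 = -6)
m = 2450/9 (m = 2/9 + (68*36)/9 = 2/9 + (⅑)*2448 = 2/9 + 272 = 2450/9 ≈ 272.22)
((17328 - 1*(-1478)) - 14204)/(m + b(G(12, -2), -144)) = ((17328 - 1*(-1478)) - 14204)/(2450/9 - 6) = ((17328 + 1478) - 14204)/(2396/9) = (18806 - 14204)*(9/2396) = 4602*(9/2396) = 20709/1198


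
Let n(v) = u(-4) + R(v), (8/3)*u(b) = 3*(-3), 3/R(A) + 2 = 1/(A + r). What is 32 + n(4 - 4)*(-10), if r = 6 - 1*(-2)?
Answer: 327/4 ≈ 81.750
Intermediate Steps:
r = 8 (r = 6 + 2 = 8)
R(A) = 3/(-2 + 1/(8 + A)) (R(A) = 3/(-2 + 1/(A + 8)) = 3/(-2 + 1/(8 + A)))
u(b) = -27/8 (u(b) = 3*(3*(-3))/8 = (3/8)*(-9) = -27/8)
n(v) = -27/8 + 3*(-8 - v)/(15 + 2*v)
32 + n(4 - 4)*(-10) = 32 + (3*(-199 - 26*(4 - 4))/(8*(15 + 2*(4 - 4))))*(-10) = 32 + (3*(-199 - 26*0)/(8*(15 + 2*0)))*(-10) = 32 + (3*(-199 + 0)/(8*(15 + 0)))*(-10) = 32 + ((3/8)*(-199)/15)*(-10) = 32 + ((3/8)*(1/15)*(-199))*(-10) = 32 - 199/40*(-10) = 32 + 199/4 = 327/4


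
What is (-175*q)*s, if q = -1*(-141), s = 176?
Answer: -4342800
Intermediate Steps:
q = 141
(-175*q)*s = -175*141*176 = -24675*176 = -4342800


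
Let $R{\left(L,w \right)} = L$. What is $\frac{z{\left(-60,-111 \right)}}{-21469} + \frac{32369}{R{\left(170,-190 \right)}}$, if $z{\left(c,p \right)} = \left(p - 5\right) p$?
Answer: $\frac{692741141}{3649730} \approx 189.81$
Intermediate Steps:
$z{\left(c,p \right)} = p \left(-5 + p\right)$ ($z{\left(c,p \right)} = \left(-5 + p\right) p = p \left(-5 + p\right)$)
$\frac{z{\left(-60,-111 \right)}}{-21469} + \frac{32369}{R{\left(170,-190 \right)}} = \frac{\left(-111\right) \left(-5 - 111\right)}{-21469} + \frac{32369}{170} = \left(-111\right) \left(-116\right) \left(- \frac{1}{21469}\right) + 32369 \cdot \frac{1}{170} = 12876 \left(- \frac{1}{21469}\right) + \frac{32369}{170} = - \frac{12876}{21469} + \frac{32369}{170} = \frac{692741141}{3649730}$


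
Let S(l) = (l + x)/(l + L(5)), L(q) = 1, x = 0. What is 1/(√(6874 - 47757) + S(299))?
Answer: 89700/3679559401 - 90000*I*√40883/3679559401 ≈ 2.4378e-5 - 0.0049456*I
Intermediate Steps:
S(l) = l/(1 + l) (S(l) = (l + 0)/(l + 1) = l/(1 + l))
1/(√(6874 - 47757) + S(299)) = 1/(√(6874 - 47757) + 299/(1 + 299)) = 1/(√(-40883) + 299/300) = 1/(I*√40883 + 299*(1/300)) = 1/(I*√40883 + 299/300) = 1/(299/300 + I*√40883)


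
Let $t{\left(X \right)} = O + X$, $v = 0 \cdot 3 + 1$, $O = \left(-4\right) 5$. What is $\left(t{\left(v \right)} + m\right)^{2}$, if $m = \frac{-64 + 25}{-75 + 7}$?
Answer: $\frac{1570009}{4624} \approx 339.53$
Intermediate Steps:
$O = -20$
$v = 1$ ($v = 0 + 1 = 1$)
$t{\left(X \right)} = -20 + X$
$m = \frac{39}{68}$ ($m = - \frac{39}{-68} = \left(-39\right) \left(- \frac{1}{68}\right) = \frac{39}{68} \approx 0.57353$)
$\left(t{\left(v \right)} + m\right)^{2} = \left(\left(-20 + 1\right) + \frac{39}{68}\right)^{2} = \left(-19 + \frac{39}{68}\right)^{2} = \left(- \frac{1253}{68}\right)^{2} = \frac{1570009}{4624}$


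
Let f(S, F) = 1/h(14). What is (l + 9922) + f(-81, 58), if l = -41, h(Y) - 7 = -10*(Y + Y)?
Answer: 2697512/273 ≈ 9881.0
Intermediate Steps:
h(Y) = 7 - 20*Y (h(Y) = 7 - 10*(Y + Y) = 7 - 20*Y)
f(S, F) = -1/273 (f(S, F) = 1/(7 - 20*14) = 1/(7 - 280) = 1/(-273) = -1/273)
(l + 9922) + f(-81, 58) = (-41 + 9922) - 1/273 = 9881 - 1/273 = 2697512/273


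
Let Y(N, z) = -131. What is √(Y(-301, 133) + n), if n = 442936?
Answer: √442805 ≈ 665.44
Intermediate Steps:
√(Y(-301, 133) + n) = √(-131 + 442936) = √442805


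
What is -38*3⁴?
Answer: -3078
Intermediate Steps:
-38*3⁴ = -38*81 = -3078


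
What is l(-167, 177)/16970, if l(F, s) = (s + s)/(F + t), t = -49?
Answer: -59/610920 ≈ -9.6576e-5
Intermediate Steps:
l(F, s) = 2*s/(-49 + F) (l(F, s) = (s + s)/(F - 49) = (2*s)/(-49 + F) = 2*s/(-49 + F))
l(-167, 177)/16970 = (2*177/(-49 - 167))/16970 = (2*177/(-216))*(1/16970) = (2*177*(-1/216))*(1/16970) = -59/36*1/16970 = -59/610920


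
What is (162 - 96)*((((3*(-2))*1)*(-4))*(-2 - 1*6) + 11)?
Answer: -11946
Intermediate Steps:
(162 - 96)*((((3*(-2))*1)*(-4))*(-2 - 1*6) + 11) = 66*((-6*1*(-4))*(-2 - 6) + 11) = 66*(-6*(-4)*(-8) + 11) = 66*(24*(-8) + 11) = 66*(-192 + 11) = 66*(-181) = -11946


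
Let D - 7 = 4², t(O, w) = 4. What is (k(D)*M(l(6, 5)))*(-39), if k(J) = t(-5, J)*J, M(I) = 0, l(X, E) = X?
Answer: 0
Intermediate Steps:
D = 23 (D = 7 + 4² = 7 + 16 = 23)
k(J) = 4*J
(k(D)*M(l(6, 5)))*(-39) = ((4*23)*0)*(-39) = (92*0)*(-39) = 0*(-39) = 0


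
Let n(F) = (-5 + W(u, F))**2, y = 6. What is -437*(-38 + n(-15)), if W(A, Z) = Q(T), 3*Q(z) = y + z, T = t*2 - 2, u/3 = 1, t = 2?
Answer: 128041/9 ≈ 14227.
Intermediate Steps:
u = 3 (u = 3*1 = 3)
T = 2 (T = 2*2 - 2 = 4 - 2 = 2)
Q(z) = 2 + z/3 (Q(z) = (6 + z)/3 = 2 + z/3)
W(A, Z) = 8/3 (W(A, Z) = 2 + (1/3)*2 = 2 + 2/3 = 8/3)
n(F) = 49/9 (n(F) = (-5 + 8/3)**2 = (-7/3)**2 = 49/9)
-437*(-38 + n(-15)) = -437*(-38 + 49/9) = -437*(-293/9) = 128041/9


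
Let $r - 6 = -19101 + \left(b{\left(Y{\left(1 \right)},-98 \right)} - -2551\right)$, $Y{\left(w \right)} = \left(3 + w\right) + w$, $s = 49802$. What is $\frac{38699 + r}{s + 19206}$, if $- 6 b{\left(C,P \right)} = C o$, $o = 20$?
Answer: $\frac{66415}{207024} \approx 0.32081$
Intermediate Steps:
$Y{\left(w \right)} = 3 + 2 w$
$b{\left(C,P \right)} = - \frac{10 C}{3}$ ($b{\left(C,P \right)} = - \frac{C 20}{6} = - \frac{20 C}{6} = - \frac{10 C}{3}$)
$r = - \frac{49682}{3}$ ($r = 6 - \left(16550 + \frac{10 \left(3 + 2 \cdot 1\right)}{3}\right) = 6 - \left(16550 + \frac{10 \left(3 + 2\right)}{3}\right) = 6 + \left(-19101 + \left(\left(- \frac{10}{3}\right) 5 + 2551\right)\right) = 6 + \left(-19101 + \left(- \frac{50}{3} + 2551\right)\right) = 6 + \left(-19101 + \frac{7603}{3}\right) = 6 - \frac{49700}{3} = - \frac{49682}{3} \approx -16561.0$)
$\frac{38699 + r}{s + 19206} = \frac{38699 - \frac{49682}{3}}{49802 + 19206} = \frac{66415}{3 \cdot 69008} = \frac{66415}{3} \cdot \frac{1}{69008} = \frac{66415}{207024}$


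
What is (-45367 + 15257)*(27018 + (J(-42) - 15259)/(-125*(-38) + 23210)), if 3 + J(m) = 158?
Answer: -568633504484/699 ≈ -8.1350e+8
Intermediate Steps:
J(m) = 155 (J(m) = -3 + 158 = 155)
(-45367 + 15257)*(27018 + (J(-42) - 15259)/(-125*(-38) + 23210)) = (-45367 + 15257)*(27018 + (155 - 15259)/(-125*(-38) + 23210)) = -30110*(27018 - 15104/(4750 + 23210)) = -30110*(27018 - 15104/27960) = -30110*(27018 - 15104*1/27960) = -30110*(27018 - 1888/3495) = -30110*94426022/3495 = -568633504484/699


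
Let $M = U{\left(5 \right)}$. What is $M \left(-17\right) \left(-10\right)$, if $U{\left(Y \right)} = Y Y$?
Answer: $4250$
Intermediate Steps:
$U{\left(Y \right)} = Y^{2}$
$M = 25$ ($M = 5^{2} = 25$)
$M \left(-17\right) \left(-10\right) = 25 \left(-17\right) \left(-10\right) = \left(-425\right) \left(-10\right) = 4250$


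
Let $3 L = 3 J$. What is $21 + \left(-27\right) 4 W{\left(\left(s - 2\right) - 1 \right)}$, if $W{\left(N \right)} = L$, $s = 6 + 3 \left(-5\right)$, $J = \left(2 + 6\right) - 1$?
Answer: $-735$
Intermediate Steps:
$J = 7$ ($J = 8 - 1 = 7$)
$s = -9$ ($s = 6 - 15 = -9$)
$L = 7$ ($L = \frac{3 \cdot 7}{3} = \frac{1}{3} \cdot 21 = 7$)
$W{\left(N \right)} = 7$
$21 + \left(-27\right) 4 W{\left(\left(s - 2\right) - 1 \right)} = 21 + \left(-27\right) 4 \cdot 7 = 21 - 756 = -735$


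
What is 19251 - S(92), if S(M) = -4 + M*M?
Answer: 10791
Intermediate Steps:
S(M) = -4 + M²
19251 - S(92) = 19251 - (-4 + 92²) = 19251 - (-4 + 8464) = 19251 - 1*8460 = 19251 - 8460 = 10791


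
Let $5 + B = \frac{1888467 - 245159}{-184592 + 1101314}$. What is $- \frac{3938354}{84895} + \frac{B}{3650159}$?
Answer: $- \frac{6589222903629138391}{142037020493328105} \approx -46.391$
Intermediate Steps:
$B = - \frac{1470151}{458361}$ ($B = -5 + \frac{1888467 - 245159}{-184592 + 1101314} = -5 + \frac{1643308}{916722} = -5 + 1643308 \cdot \frac{1}{916722} = -5 + \frac{821654}{458361} = - \frac{1470151}{458361} \approx -3.2074$)
$- \frac{3938354}{84895} + \frac{B}{3650159} = - \frac{3938354}{84895} - \frac{1470151}{458361 \cdot 3650159} = \left(-3938354\right) \frac{1}{84895} - \frac{1470151}{1673090529399} = - \frac{3938354}{84895} - \frac{1470151}{1673090529399} = - \frac{6589222903629138391}{142037020493328105}$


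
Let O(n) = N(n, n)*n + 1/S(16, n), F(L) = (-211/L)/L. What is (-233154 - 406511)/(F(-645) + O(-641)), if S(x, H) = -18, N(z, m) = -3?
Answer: -59137029250/177776167 ≈ -332.65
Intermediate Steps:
F(L) = -211/L²
O(n) = -1/18 - 3*n (O(n) = -3*n + 1/(-18) = -3*n - 1/18 = -1/18 - 3*n)
(-233154 - 406511)/(F(-645) + O(-641)) = (-233154 - 406511)/(-211/(-645)² + (-1/18 - 3*(-641))) = -639665/(-211*1/416025 + (-1/18 + 1923)) = -639665/(-211/416025 + 34613/18) = -639665/177776167/92450 = -639665*92450/177776167 = -59137029250/177776167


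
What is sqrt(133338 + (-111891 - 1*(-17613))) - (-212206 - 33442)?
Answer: 245648 + 6*sqrt(1085) ≈ 2.4585e+5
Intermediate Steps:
sqrt(133338 + (-111891 - 1*(-17613))) - (-212206 - 33442) = sqrt(133338 + (-111891 + 17613)) - 1*(-245648) = sqrt(133338 - 94278) + 245648 = sqrt(39060) + 245648 = 6*sqrt(1085) + 245648 = 245648 + 6*sqrt(1085)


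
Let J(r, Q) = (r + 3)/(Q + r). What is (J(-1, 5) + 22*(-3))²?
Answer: 17161/4 ≈ 4290.3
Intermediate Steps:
J(r, Q) = (3 + r)/(Q + r)
(J(-1, 5) + 22*(-3))² = ((3 - 1)/(5 - 1) + 22*(-3))² = (2/4 - 66)² = ((¼)*2 - 66)² = (½ - 66)² = (-131/2)² = 17161/4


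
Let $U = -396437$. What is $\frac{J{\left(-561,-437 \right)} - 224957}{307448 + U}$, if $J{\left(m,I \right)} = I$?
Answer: $\frac{225394}{88989} \approx 2.5328$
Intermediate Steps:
$\frac{J{\left(-561,-437 \right)} - 224957}{307448 + U} = \frac{-437 - 224957}{307448 - 396437} = - \frac{225394}{-88989} = \left(-225394\right) \left(- \frac{1}{88989}\right) = \frac{225394}{88989}$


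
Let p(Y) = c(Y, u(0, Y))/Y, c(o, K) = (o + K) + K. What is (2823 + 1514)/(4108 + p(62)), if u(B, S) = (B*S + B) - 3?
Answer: 134447/127376 ≈ 1.0555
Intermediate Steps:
u(B, S) = -3 + B + B*S (u(B, S) = (B + B*S) - 3 = -3 + B + B*S)
c(o, K) = o + 2*K (c(o, K) = (K + o) + K = o + 2*K)
p(Y) = (-6 + Y)/Y (p(Y) = (Y + 2*(-3 + 0 + 0*Y))/Y = (Y + 2*(-3 + 0 + 0))/Y = (Y + 2*(-3))/Y = (Y - 6)/Y = (-6 + Y)/Y)
(2823 + 1514)/(4108 + p(62)) = (2823 + 1514)/(4108 + (-6 + 62)/62) = 4337/(4108 + (1/62)*56) = 4337/(4108 + 28/31) = 4337/(127376/31) = 4337*(31/127376) = 134447/127376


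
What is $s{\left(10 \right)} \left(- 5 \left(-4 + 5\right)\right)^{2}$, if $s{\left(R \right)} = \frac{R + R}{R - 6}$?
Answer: $125$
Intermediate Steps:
$s{\left(R \right)} = \frac{2 R}{-6 + R}$
$s{\left(10 \right)} \left(- 5 \left(-4 + 5\right)\right)^{2} = 2 \cdot 10 \frac{1}{-6 + 10} \left(- 5 \left(-4 + 5\right)\right)^{2} = 2 \cdot 10 \cdot \frac{1}{4} \left(\left(-5\right) 1\right)^{2} = 2 \cdot 10 \cdot \frac{1}{4} \left(-5\right)^{2} = 5 \cdot 25 = 125$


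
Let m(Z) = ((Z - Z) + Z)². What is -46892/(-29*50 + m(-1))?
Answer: 46892/1449 ≈ 32.362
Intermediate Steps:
m(Z) = Z² (m(Z) = (0 + Z)² = Z²)
-46892/(-29*50 + m(-1)) = -46892/(-29*50 + (-1)²) = -46892/(-1450 + 1) = -46892/(-1449) = -46892*(-1/1449) = 46892/1449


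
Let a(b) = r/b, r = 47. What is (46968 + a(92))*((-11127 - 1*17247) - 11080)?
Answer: -85242398881/46 ≈ -1.8531e+9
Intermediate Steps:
a(b) = 47/b
(46968 + a(92))*((-11127 - 1*17247) - 11080) = (46968 + 47/92)*((-11127 - 1*17247) - 11080) = (46968 + 47*(1/92))*((-11127 - 17247) - 11080) = (46968 + 47/92)*(-28374 - 11080) = (4321103/92)*(-39454) = -85242398881/46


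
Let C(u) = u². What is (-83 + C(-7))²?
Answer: 1156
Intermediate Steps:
(-83 + C(-7))² = (-83 + (-7)²)² = (-83 + 49)² = (-34)² = 1156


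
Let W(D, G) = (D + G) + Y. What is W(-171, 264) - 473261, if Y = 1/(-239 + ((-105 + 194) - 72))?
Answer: -105043297/222 ≈ -4.7317e+5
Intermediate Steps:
Y = -1/222 (Y = 1/(-239 + (89 - 72)) = 1/(-239 + 17) = 1/(-222) = -1/222 ≈ -0.0045045)
W(D, G) = -1/222 + D + G (W(D, G) = (D + G) - 1/222 = -1/222 + D + G)
W(-171, 264) - 473261 = (-1/222 - 171 + 264) - 473261 = 20645/222 - 473261 = -105043297/222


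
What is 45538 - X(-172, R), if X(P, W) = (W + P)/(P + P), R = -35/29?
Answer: 454282065/9976 ≈ 45538.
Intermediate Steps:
R = -35/29 (R = -35*1/29 = -35/29 ≈ -1.2069)
X(P, W) = (P + W)/(2*P) (X(P, W) = (P + W)/((2*P)) = (P + W)*(1/(2*P)) = (P + W)/(2*P))
45538 - X(-172, R) = 45538 - (-172 - 35/29)/(2*(-172)) = 45538 - (-1)*(-5023)/(2*172*29) = 45538 - 1*5023/9976 = 45538 - 5023/9976 = 454282065/9976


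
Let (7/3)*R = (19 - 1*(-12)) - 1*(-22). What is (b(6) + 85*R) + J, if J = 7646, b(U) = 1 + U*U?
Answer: 67296/7 ≈ 9613.7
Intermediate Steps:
b(U) = 1 + U²
R = 159/7 (R = 3*((19 - 1*(-12)) - 1*(-22))/7 = 3*((19 + 12) + 22)/7 = 3*(31 + 22)/7 = (3/7)*53 = 159/7 ≈ 22.714)
(b(6) + 85*R) + J = ((1 + 6²) + 85*(159/7)) + 7646 = ((1 + 36) + 13515/7) + 7646 = (37 + 13515/7) + 7646 = 13774/7 + 7646 = 67296/7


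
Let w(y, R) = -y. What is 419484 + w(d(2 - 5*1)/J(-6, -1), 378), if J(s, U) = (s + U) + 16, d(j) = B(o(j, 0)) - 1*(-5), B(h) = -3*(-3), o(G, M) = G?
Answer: 3775342/9 ≈ 4.1948e+5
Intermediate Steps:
B(h) = 9
d(j) = 14 (d(j) = 9 - 1*(-5) = 9 + 5 = 14)
J(s, U) = 16 + U + s (J(s, U) = (U + s) + 16 = 16 + U + s)
419484 + w(d(2 - 5*1)/J(-6, -1), 378) = 419484 - 14/(16 - 1 - 6) = 419484 - 14/9 = 3775342/9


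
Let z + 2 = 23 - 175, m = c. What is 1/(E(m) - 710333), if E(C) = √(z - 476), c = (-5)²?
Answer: -710333/504572971519 - 3*I*√70/504572971519 ≈ -1.4078e-6 - 4.9745e-11*I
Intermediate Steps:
c = 25
m = 25
z = -154 (z = -2 + (23 - 175) = -2 - 152 = -154)
E(C) = 3*I*√70 (E(C) = √(-154 - 476) = √(-630) = 3*I*√70)
1/(E(m) - 710333) = 1/(3*I*√70 - 710333) = 1/(-710333 + 3*I*√70)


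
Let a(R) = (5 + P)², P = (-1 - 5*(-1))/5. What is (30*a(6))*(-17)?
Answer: -85782/5 ≈ -17156.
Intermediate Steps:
P = ⅘ (P = (-1 + 5)*(⅕) = 4*(⅕) = ⅘ ≈ 0.80000)
a(R) = 841/25 (a(R) = (5 + ⅘)² = (29/5)² = 841/25)
(30*a(6))*(-17) = (30*(841/25))*(-17) = (5046/5)*(-17) = -85782/5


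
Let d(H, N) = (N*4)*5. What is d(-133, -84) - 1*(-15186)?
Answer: 13506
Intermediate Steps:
d(H, N) = 20*N (d(H, N) = (4*N)*5 = 20*N)
d(-133, -84) - 1*(-15186) = 20*(-84) - 1*(-15186) = -1680 + 15186 = 13506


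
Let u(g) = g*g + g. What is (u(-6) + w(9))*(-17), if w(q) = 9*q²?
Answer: -12903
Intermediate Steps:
u(g) = g + g² (u(g) = g² + g = g + g²)
(u(-6) + w(9))*(-17) = (-6*(1 - 6) + 9*9²)*(-17) = (-6*(-5) + 9*81)*(-17) = (30 + 729)*(-17) = 759*(-17) = -12903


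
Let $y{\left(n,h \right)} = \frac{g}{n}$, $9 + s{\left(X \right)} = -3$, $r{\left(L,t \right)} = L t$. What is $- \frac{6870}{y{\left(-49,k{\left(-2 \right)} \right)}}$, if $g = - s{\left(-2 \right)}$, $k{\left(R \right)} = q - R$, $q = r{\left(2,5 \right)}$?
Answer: $\frac{56105}{2} \approx 28053.0$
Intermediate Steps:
$s{\left(X \right)} = -12$ ($s{\left(X \right)} = -9 - 3 = -12$)
$q = 10$ ($q = 2 \cdot 5 = 10$)
$k{\left(R \right)} = 10 - R$
$g = 12$ ($g = \left(-1\right) \left(-12\right) = 12$)
$y{\left(n,h \right)} = \frac{12}{n}$
$- \frac{6870}{y{\left(-49,k{\left(-2 \right)} \right)}} = - \frac{6870}{12 \frac{1}{-49}} = - \frac{6870}{12 \left(- \frac{1}{49}\right)} = - \frac{6870}{- \frac{12}{49}} = \left(-6870\right) \left(- \frac{49}{12}\right) = \frac{56105}{2}$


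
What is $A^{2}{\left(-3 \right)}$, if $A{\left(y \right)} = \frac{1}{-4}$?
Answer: $\frac{1}{16} \approx 0.0625$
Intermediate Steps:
$A{\left(y \right)} = - \frac{1}{4}$
$A^{2}{\left(-3 \right)} = \left(- \frac{1}{4}\right)^{2} = \frac{1}{16}$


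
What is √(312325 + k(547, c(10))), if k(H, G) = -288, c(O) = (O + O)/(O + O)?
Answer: √312037 ≈ 558.60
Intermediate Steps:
c(O) = 1 (c(O) = (2*O)/((2*O)) = (2*O)*(1/(2*O)) = 1)
√(312325 + k(547, c(10))) = √(312325 - 288) = √312037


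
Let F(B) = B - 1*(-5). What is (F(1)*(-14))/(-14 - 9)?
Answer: 84/23 ≈ 3.6522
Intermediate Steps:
F(B) = 5 + B (F(B) = B + 5 = 5 + B)
(F(1)*(-14))/(-14 - 9) = ((5 + 1)*(-14))/(-14 - 9) = (6*(-14))/(-23) = -84*(-1/23) = 84/23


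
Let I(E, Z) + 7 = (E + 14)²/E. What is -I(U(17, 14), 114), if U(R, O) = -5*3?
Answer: 106/15 ≈ 7.0667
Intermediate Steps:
U(R, O) = -15
I(E, Z) = -7 + (14 + E)²/E (I(E, Z) = -7 + (E + 14)²/E = -7 + (14 + E)²/E)
-I(U(17, 14), 114) = -(-7 + (14 - 15)²/(-15)) = -(-7 - 1/15*(-1)²) = -(-7 - 1/15*1) = -(-7 - 1/15) = -1*(-106/15) = 106/15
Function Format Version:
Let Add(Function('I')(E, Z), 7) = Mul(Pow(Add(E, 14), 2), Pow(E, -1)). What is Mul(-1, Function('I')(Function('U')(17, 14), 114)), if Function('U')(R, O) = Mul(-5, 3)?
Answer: Rational(106, 15) ≈ 7.0667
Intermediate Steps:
Function('U')(R, O) = -15
Function('I')(E, Z) = Add(-7, Mul(Pow(E, -1), Pow(Add(14, E), 2))) (Function('I')(E, Z) = Add(-7, Mul(Pow(Add(E, 14), 2), Pow(E, -1))) = Add(-7, Mul(Pow(Add(14, E), 2), Pow(E, -1))) = Add(-7, Mul(Pow(E, -1), Pow(Add(14, E), 2))))
Mul(-1, Function('I')(Function('U')(17, 14), 114)) = Mul(-1, Add(-7, Mul(Pow(-15, -1), Pow(Add(14, -15), 2)))) = Mul(-1, Add(-7, Mul(Rational(-1, 15), Pow(-1, 2)))) = Mul(-1, Add(-7, Mul(Rational(-1, 15), 1))) = Mul(-1, Add(-7, Rational(-1, 15))) = Mul(-1, Rational(-106, 15)) = Rational(106, 15)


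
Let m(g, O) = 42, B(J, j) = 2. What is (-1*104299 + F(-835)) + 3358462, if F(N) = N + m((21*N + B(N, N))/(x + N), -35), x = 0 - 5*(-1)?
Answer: 3253370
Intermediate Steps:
x = 5 (x = 0 + 5 = 5)
F(N) = 42 + N (F(N) = N + 42 = 42 + N)
(-1*104299 + F(-835)) + 3358462 = (-1*104299 + (42 - 835)) + 3358462 = (-104299 - 793) + 3358462 = -105092 + 3358462 = 3253370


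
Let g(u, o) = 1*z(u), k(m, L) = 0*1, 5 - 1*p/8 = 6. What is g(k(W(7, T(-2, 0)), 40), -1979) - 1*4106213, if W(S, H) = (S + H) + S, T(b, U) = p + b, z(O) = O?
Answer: -4106213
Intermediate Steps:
p = -8 (p = 40 - 8*6 = 40 - 48 = -8)
T(b, U) = -8 + b
W(S, H) = H + 2*S (W(S, H) = (H + S) + S = H + 2*S)
k(m, L) = 0
g(u, o) = u (g(u, o) = 1*u = u)
g(k(W(7, T(-2, 0)), 40), -1979) - 1*4106213 = 0 - 1*4106213 = 0 - 4106213 = -4106213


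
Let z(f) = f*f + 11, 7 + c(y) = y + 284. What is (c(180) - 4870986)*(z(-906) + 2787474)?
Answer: -17574432071809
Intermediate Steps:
c(y) = 277 + y (c(y) = -7 + (y + 284) = -7 + (284 + y) = 277 + y)
z(f) = 11 + f**2 (z(f) = f**2 + 11 = 11 + f**2)
(c(180) - 4870986)*(z(-906) + 2787474) = ((277 + 180) - 4870986)*((11 + (-906)**2) + 2787474) = (457 - 4870986)*((11 + 820836) + 2787474) = -4870529*(820847 + 2787474) = -4870529*3608321 = -17574432071809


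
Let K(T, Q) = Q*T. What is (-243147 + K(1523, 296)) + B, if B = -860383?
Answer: -652722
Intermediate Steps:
(-243147 + K(1523, 296)) + B = (-243147 + 296*1523) - 860383 = (-243147 + 450808) - 860383 = 207661 - 860383 = -652722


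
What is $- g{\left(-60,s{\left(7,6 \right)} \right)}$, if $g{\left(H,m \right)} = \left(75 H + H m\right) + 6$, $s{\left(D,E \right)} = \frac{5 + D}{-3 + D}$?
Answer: $4674$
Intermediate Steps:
$s{\left(D,E \right)} = \frac{5 + D}{-3 + D}$
$g{\left(H,m \right)} = 6 + 75 H + H m$
$- g{\left(-60,s{\left(7,6 \right)} \right)} = - (6 + 75 \left(-60\right) - 60 \frac{5 + 7}{-3 + 7}) = - (6 - 4500 - 60 \cdot \frac{1}{4} \cdot 12) = - (6 - 4500 - 180) = \left(-1\right) \left(-4674\right) = 4674$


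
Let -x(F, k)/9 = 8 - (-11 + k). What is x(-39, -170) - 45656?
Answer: -47357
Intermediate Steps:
x(F, k) = -171 + 9*k (x(F, k) = -9*(8 - (-11 + k)) = -9*(8 + (11 - k)) = -9*(19 - k) = -171 + 9*k)
x(-39, -170) - 45656 = (-171 + 9*(-170)) - 45656 = (-171 - 1530) - 45656 = -1701 - 45656 = -47357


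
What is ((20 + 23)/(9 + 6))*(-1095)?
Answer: -3139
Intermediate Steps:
((20 + 23)/(9 + 6))*(-1095) = (43/15)*(-1095) = -3139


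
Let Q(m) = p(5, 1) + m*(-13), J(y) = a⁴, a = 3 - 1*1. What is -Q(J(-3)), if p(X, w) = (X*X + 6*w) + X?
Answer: 172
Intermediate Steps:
a = 2 (a = 3 - 1 = 2)
p(X, w) = X + X² + 6*w (p(X, w) = (X² + 6*w) + X = X + X² + 6*w)
J(y) = 16 (J(y) = 2⁴ = 16)
Q(m) = 36 - 13*m (Q(m) = (5 + 5² + 6*1) + m*(-13) = (5 + 25 + 6) - 13*m = 36 - 13*m)
-Q(J(-3)) = -(36 - 13*16) = -(36 - 208) = -1*(-172) = 172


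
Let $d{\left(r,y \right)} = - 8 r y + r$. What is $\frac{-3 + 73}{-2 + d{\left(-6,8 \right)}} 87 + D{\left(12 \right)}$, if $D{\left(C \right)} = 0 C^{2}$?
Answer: $\frac{3045}{188} \approx 16.197$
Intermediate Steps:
$d{\left(r,y \right)} = r - 8 r y$ ($d{\left(r,y \right)} = - 8 r y + r = r - 8 r y$)
$D{\left(C \right)} = 0$
$\frac{-3 + 73}{-2 + d{\left(-6,8 \right)}} 87 + D{\left(12 \right)} = \frac{-3 + 73}{-2 - 6 \left(1 - 64\right)} 87 + 0 = \frac{70}{-2 - 6 \left(1 - 64\right)} 87 + 0 = \frac{70}{-2 - -378} \cdot 87 + 0 = \frac{70}{-2 + 378} \cdot 87 + 0 = \frac{70}{376} \cdot 87 + 0 = 70 \cdot \frac{1}{376} \cdot 87 + 0 = \frac{35}{188} \cdot 87 + 0 = \frac{3045}{188} + 0 = \frac{3045}{188}$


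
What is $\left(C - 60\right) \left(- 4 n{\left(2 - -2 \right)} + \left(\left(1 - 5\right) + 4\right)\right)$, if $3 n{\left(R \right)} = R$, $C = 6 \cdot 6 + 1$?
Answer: $\frac{368}{3} \approx 122.67$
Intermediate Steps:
$C = 37$ ($C = 36 + 1 = 37$)
$n{\left(R \right)} = \frac{R}{3}$
$\left(C - 60\right) \left(- 4 n{\left(2 - -2 \right)} + \left(\left(1 - 5\right) + 4\right)\right) = \left(37 - 60\right) \left(- 4 \frac{2 - -2}{3} + \left(\left(1 - 5\right) + 4\right)\right) = - 23 \left(- 4 \frac{2 + 2}{3} + \left(-4 + 4\right)\right) = - 23 \left(- 4 \cdot \frac{1}{3} \cdot 4 + 0\right) = - 23 \left(\left(-4\right) \frac{4}{3} + 0\right) = - 23 \left(- \frac{16}{3} + 0\right) = \left(-23\right) \left(- \frac{16}{3}\right) = \frac{368}{3}$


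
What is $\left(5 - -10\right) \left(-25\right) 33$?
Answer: $-12375$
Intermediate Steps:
$\left(5 - -10\right) \left(-25\right) 33 = \left(5 + 10\right) \left(-25\right) 33 = 15 \left(-25\right) 33 = \left(-375\right) 33 = -12375$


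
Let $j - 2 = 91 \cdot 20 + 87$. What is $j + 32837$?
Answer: $34746$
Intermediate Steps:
$j = 1909$ ($j = 2 + \left(91 \cdot 20 + 87\right) = 2 + \left(1820 + 87\right) = 2 + 1907 = 1909$)
$j + 32837 = 1909 + 32837 = 34746$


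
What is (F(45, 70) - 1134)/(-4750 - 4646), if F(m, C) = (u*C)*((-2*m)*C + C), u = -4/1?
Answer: -871633/4698 ≈ -185.53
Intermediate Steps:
u = -4 (u = -4*1 = -4)
F(m, C) = -4*C*(C - 2*C*m) (F(m, C) = (-4*C)*((-2*m)*C + C) = (-4*C)*(-2*C*m + C) = (-4*C)*(C - 2*C*m) = -4*C*(C - 2*C*m))
(F(45, 70) - 1134)/(-4750 - 4646) = (70²*(-4 + 8*45) - 1134)/(-4750 - 4646) = (4900*(-4 + 360) - 1134)/(-9396) = (4900*356 - 1134)*(-1/9396) = (1744400 - 1134)*(-1/9396) = 1743266*(-1/9396) = -871633/4698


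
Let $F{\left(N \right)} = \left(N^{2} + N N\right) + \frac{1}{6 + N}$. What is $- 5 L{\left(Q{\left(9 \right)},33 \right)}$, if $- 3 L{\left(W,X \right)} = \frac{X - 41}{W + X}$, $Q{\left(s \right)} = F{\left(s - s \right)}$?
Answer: $- \frac{80}{199} \approx -0.40201$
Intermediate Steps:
$F{\left(N \right)} = \frac{1}{6 + N} + 2 N^{2}$ ($F{\left(N \right)} = \left(N^{2} + N^{2}\right) + \frac{1}{6 + N} = 2 N^{2} + \frac{1}{6 + N} = \frac{1}{6 + N} + 2 N^{2}$)
$Q{\left(s \right)} = \frac{1}{6}$ ($Q{\left(s \right)} = \frac{1 + 2 \left(s - s\right)^{3} + 12 \left(s - s\right)^{2}}{6 + \left(s - s\right)} = \frac{1 + 2 \cdot 0^{3} + 12 \cdot 0^{2}}{6 + 0} = \frac{1 + 2 \cdot 0 + 12 \cdot 0}{6} = \frac{1 + 0 + 0}{6} = \frac{1}{6} \cdot 1 = \frac{1}{6}$)
$L{\left(W,X \right)} = - \frac{-41 + X}{3 \left(W + X\right)}$ ($L{\left(W,X \right)} = - \frac{\left(X - 41\right) \frac{1}{W + X}}{3} = - \frac{\left(-41 + X\right) \frac{1}{W + X}}{3} = - \frac{\frac{1}{W + X} \left(-41 + X\right)}{3} = - \frac{-41 + X}{3 \left(W + X\right)}$)
$- 5 L{\left(Q{\left(9 \right)},33 \right)} = - 5 \frac{41 - 33}{3 \left(\frac{1}{6} + 33\right)} = - 5 \frac{41 - 33}{3 \cdot \frac{199}{6}} = - 5 \cdot \frac{1}{3} \cdot \frac{6}{199} \cdot 8 = \left(-5\right) \frac{16}{199} = - \frac{80}{199}$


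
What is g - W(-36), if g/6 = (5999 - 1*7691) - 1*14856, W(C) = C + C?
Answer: -99216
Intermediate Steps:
W(C) = 2*C
g = -99288 (g = 6*((5999 - 1*7691) - 1*14856) = 6*((5999 - 7691) - 14856) = 6*(-1692 - 14856) = 6*(-16548) = -99288)
g - W(-36) = -99288 - 2*(-36) = -99288 - 1*(-72) = -99288 + 72 = -99216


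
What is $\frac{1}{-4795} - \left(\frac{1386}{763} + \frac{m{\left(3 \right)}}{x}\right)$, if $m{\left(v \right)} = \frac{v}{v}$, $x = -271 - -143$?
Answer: $- \frac{121015777}{66899840} \approx -1.8089$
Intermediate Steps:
$x = -128$ ($x = -271 + 143 = -128$)
$m{\left(v \right)} = 1$
$\frac{1}{-4795} - \left(\frac{1386}{763} + \frac{m{\left(3 \right)}}{x}\right) = \frac{1}{-4795} - \left(\frac{1386}{763} + 1 \frac{1}{-128}\right) = - \frac{1}{4795} - \left(1386 \cdot \frac{1}{763} + 1 \left(- \frac{1}{128}\right)\right) = - \frac{1}{4795} - \left(\frac{198}{109} - \frac{1}{128}\right) = - \frac{1}{4795} - \frac{25235}{13952} = - \frac{121015777}{66899840}$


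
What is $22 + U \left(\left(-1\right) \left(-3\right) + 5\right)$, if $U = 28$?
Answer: $246$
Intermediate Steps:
$22 + U \left(\left(-1\right) \left(-3\right) + 5\right) = 22 + 28 \left(\left(-1\right) \left(-3\right) + 5\right) = 22 + 28 \left(3 + 5\right) = 22 + 28 \cdot 8 = 22 + 224 = 246$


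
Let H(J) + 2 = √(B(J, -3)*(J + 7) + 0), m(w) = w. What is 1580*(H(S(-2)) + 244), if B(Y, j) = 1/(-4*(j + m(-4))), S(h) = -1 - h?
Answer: 382360 + 1580*√14/7 ≈ 3.8320e+5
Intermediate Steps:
B(Y, j) = 1/(16 - 4*j) (B(Y, j) = 1/(-4*(j - 4)) = 1/(-4*(-4 + j)) = 1/(16 - 4*j))
H(J) = -2 + √(¼ + J/28) (H(J) = -2 + √((-1/(-16 + 4*(-3)))*(J + 7) + 0) = -2 + √((-1/(-16 - 12))*(7 + J) + 0) = -2 + √((-1/(-28))*(7 + J) + 0) = -2 + √((-1*(-1/28))*(7 + J) + 0) = -2 + √((7 + J)/28 + 0) = -2 + √((¼ + J/28) + 0) = -2 + √(¼ + J/28))
1580*(H(S(-2)) + 244) = 1580*((-2 + √(49 + 7*(-1 - 1*(-2)))/14) + 244) = 1580*((-2 + √(49 + 7*(-1 + 2))/14) + 244) = 1580*((-2 + √(49 + 7*1)/14) + 244) = 1580*((-2 + √(49 + 7)/14) + 244) = 1580*((-2 + √56/14) + 244) = 1580*((-2 + (2*√14)/14) + 244) = 1580*((-2 + √14/7) + 244) = 1580*(242 + √14/7) = 382360 + 1580*√14/7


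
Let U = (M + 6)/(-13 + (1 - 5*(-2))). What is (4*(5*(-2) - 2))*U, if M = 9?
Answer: 360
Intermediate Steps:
U = -15/2 (U = (9 + 6)/(-13 + (1 - 5*(-2))) = 15/(-13 + (1 + 10)) = 15/(-13 + 11) = 15/(-2) = 15*(-½) = -15/2 ≈ -7.5000)
(4*(5*(-2) - 2))*U = (4*(5*(-2) - 2))*(-15/2) = (4*(-10 - 2))*(-15/2) = (4*(-12))*(-15/2) = -48*(-15/2) = 360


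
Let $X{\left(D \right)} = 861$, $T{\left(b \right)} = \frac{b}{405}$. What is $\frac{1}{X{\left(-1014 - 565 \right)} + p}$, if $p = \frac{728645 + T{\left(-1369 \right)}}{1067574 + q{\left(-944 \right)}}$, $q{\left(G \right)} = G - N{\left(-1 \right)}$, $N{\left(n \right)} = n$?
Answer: $\frac{431985555}{372234662711} \approx 0.0011605$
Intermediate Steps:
$q{\left(G \right)} = 1 + G$ ($q{\left(G \right)} = G - -1 = G + 1 = 1 + G$)
$T{\left(b \right)} = \frac{b}{405}$ ($T{\left(b \right)} = b \frac{1}{405} = \frac{b}{405}$)
$p = \frac{295099856}{431985555}$ ($p = \frac{728645 + \frac{1}{405} \left(-1369\right)}{1067574 + \left(1 - 944\right)} = \frac{728645 - \frac{1369}{405}}{1067574 - 943} = \frac{295099856}{405 \cdot 1066631} = \frac{295099856}{405} \cdot \frac{1}{1066631} = \frac{295099856}{431985555} \approx 0.68312$)
$\frac{1}{X{\left(-1014 - 565 \right)} + p} = \frac{1}{861 + \frac{295099856}{431985555}} = \frac{1}{\frac{372234662711}{431985555}} = \frac{431985555}{372234662711}$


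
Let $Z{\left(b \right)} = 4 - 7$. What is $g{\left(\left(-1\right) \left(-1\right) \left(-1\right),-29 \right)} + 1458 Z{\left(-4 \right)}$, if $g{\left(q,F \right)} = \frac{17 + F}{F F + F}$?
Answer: $- \frac{887925}{203} \approx -4374.0$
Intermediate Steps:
$Z{\left(b \right)} = -3$
$g{\left(q,F \right)} = \frac{17 + F}{F + F^{2}}$ ($g{\left(q,F \right)} = \frac{17 + F}{F^{2} + F} = \frac{17 + F}{F + F^{2}}$)
$g{\left(\left(-1\right) \left(-1\right) \left(-1\right),-29 \right)} + 1458 Z{\left(-4 \right)} = \frac{17 - 29}{\left(-29\right) \left(1 - 29\right)} + 1458 \left(-3\right) = \left(- \frac{1}{29}\right) \frac{1}{-28} \left(-12\right) - 4374 = \left(- \frac{1}{29}\right) \left(- \frac{1}{28}\right) \left(-12\right) - 4374 = - \frac{3}{203} - 4374 = - \frac{887925}{203}$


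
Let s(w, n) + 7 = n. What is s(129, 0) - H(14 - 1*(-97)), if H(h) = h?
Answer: -118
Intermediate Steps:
s(w, n) = -7 + n
s(129, 0) - H(14 - 1*(-97)) = (-7 + 0) - (14 - 1*(-97)) = -7 - (14 + 97) = -7 - 1*111 = -7 - 111 = -118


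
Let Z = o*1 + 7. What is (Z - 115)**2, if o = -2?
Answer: 12100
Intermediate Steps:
Z = 5 (Z = -2*1 + 7 = -2 + 7 = 5)
(Z - 115)**2 = (5 - 115)**2 = (-110)**2 = 12100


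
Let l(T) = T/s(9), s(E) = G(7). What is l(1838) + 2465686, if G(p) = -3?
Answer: 7395220/3 ≈ 2.4651e+6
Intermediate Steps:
s(E) = -3
l(T) = -T/3 (l(T) = T/(-3) = T*(-⅓) = -T/3)
l(1838) + 2465686 = -⅓*1838 + 2465686 = -1838/3 + 2465686 = 7395220/3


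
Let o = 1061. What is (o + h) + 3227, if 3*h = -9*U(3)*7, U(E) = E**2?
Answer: 4099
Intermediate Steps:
h = -189 (h = (-9*3**2*7)/3 = (-9*9*7)/3 = (-81*7)/3 = (1/3)*(-567) = -189)
(o + h) + 3227 = (1061 - 189) + 3227 = 872 + 3227 = 4099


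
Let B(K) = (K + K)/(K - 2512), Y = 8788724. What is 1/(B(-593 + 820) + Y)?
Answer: 2285/20082233886 ≈ 1.1378e-7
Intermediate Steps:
B(K) = 2*K/(-2512 + K) (B(K) = (2*K)/(-2512 + K) = 2*K/(-2512 + K))
1/(B(-593 + 820) + Y) = 1/(2*(-593 + 820)/(-2512 + (-593 + 820)) + 8788724) = 1/(2*227/(-2512 + 227) + 8788724) = 1/(2*227/(-2285) + 8788724) = 1/(2*227*(-1/2285) + 8788724) = 1/(-454/2285 + 8788724) = 1/(20082233886/2285) = 2285/20082233886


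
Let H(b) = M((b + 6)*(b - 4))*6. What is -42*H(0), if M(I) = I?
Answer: 6048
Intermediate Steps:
H(b) = 6*(-4 + b)*(6 + b) (H(b) = ((b + 6)*(b - 4))*6 = ((6 + b)*(-4 + b))*6 = ((-4 + b)*(6 + b))*6 = 6*(-4 + b)*(6 + b))
-42*H(0) = -42*(-144 + 6*0² + 12*0) = -42*(-144 + 6*0 + 0) = -42*(-144 + 0 + 0) = -42*(-144) = 6048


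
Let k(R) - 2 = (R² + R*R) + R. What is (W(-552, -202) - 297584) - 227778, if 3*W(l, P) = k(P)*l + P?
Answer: -46513504/3 ≈ -1.5504e+7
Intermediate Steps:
k(R) = 2 + R + 2*R² (k(R) = 2 + ((R² + R*R) + R) = 2 + ((R² + R²) + R) = 2 + (2*R² + R) = 2 + (R + 2*R²) = 2 + R + 2*R²)
W(l, P) = P/3 + l*(2 + P + 2*P²)/3 (W(l, P) = ((2 + P + 2*P²)*l + P)/3 = (l*(2 + P + 2*P²) + P)/3 = (P + l*(2 + P + 2*P²))/3 = P/3 + l*(2 + P + 2*P²)/3)
(W(-552, -202) - 297584) - 227778 = (((⅓)*(-202) + (⅓)*(-552)*(2 - 202 + 2*(-202)²)) - 297584) - 227778 = ((-202/3 + (⅓)*(-552)*(2 - 202 + 2*40804)) - 297584) - 227778 = ((-202/3 + (⅓)*(-552)*(2 - 202 + 81608)) - 297584) - 227778 = ((-202/3 + (⅓)*(-552)*81408) - 297584) - 227778 = ((-202/3 - 14979072) - 297584) - 227778 = (-44937418/3 - 297584) - 227778 = -45830170/3 - 227778 = -46513504/3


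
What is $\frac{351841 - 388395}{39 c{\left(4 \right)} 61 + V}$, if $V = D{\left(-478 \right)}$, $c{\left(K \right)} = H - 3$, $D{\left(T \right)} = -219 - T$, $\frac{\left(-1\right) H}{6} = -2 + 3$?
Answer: $\frac{18277}{10576} \approx 1.7282$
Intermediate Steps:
$H = -6$ ($H = - 6 \left(-2 + 3\right) = \left(-6\right) 1 = -6$)
$c{\left(K \right)} = -9$ ($c{\left(K \right)} = -6 - 3 = -9$)
$V = 259$ ($V = -219 - -478 = -219 + 478 = 259$)
$\frac{351841 - 388395}{39 c{\left(4 \right)} 61 + V} = \frac{351841 - 388395}{39 \left(-9\right) 61 + 259} = - \frac{36554}{\left(-351\right) 61 + 259} = - \frac{36554}{-21411 + 259} = - \frac{36554}{-21152} = \left(-36554\right) \left(- \frac{1}{21152}\right) = \frac{18277}{10576}$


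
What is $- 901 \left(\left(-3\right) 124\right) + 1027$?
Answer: $336199$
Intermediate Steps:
$- 901 \left(\left(-3\right) 124\right) + 1027 = \left(-901\right) \left(-372\right) + 1027 = 335172 + 1027 = 336199$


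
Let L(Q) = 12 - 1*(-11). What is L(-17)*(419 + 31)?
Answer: 10350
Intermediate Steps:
L(Q) = 23 (L(Q) = 12 + 11 = 23)
L(-17)*(419 + 31) = 23*(419 + 31) = 23*450 = 10350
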